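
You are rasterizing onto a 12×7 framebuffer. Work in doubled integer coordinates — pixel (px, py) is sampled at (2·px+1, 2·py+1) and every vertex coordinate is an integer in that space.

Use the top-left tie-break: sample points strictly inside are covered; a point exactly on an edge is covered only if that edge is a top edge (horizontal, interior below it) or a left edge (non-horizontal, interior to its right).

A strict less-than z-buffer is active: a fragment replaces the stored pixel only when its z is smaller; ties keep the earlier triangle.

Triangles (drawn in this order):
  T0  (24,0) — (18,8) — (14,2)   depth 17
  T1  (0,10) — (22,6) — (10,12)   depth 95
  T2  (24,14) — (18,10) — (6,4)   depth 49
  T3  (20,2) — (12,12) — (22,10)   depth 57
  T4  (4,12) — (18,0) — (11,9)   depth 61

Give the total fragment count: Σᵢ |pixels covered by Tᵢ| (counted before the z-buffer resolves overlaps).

T0:
  2·area = 68
  edge (24, 0)→(18, 8): d=(-6,8) right/bottom  bias=-1
  edge (18, 8)→(14, 2): d=(-4,-6) top-left  bias=+0
  edge (14, 2)→(24, 0): d=(10,-2) top-left  bias=+0
    (9,0)@(19, 1): e=[34,34,0] → #  [on edge]
    (10,0)@(21, 1): e=[18,46,4] → #
    (11,0)@(23, 1): e=[2,58,8] → #
    (4,1)@(9, 3): e=[102,-34,0] → ·  [on edge]
    (7,1)@(15, 3): e=[54,2,12] → #
    (8,1)@(17, 3): e=[38,14,16] → #
    (11,1)@(23, 3): e=[-10,50,28] → ·
    (7,2)@(15, 5): e=[42,-6,32] → ·
    (8,2)@(17, 5): e=[26,6,36] → #
    (10,2)@(21, 5): e=[-6,30,44] → ·
    (8,3)@(17, 7): e=[14,-2,56] → ·
    (9,3)@(19, 7): e=[-2,10,60] → ·
  covered (9 px):
    · · · · · · · · · # # #
    · · · · · · · # # # # ·
    · · · · · · · · # # · ·
    · · · · · · · · · · · ·
    · · · · · · · · · · · ·
    · · · · · · · · · · · ·
    · · · · · · · · · · · ·
T1:
  2·area = 84
  edge (0, 10)→(22, 6): d=(22,-4) top-left  bias=+0
  edge (22, 6)→(10, 12): d=(-12,6) right/bottom  bias=-1
  edge (10, 12)→(0, 10): d=(-10,-2) top-left  bias=+0
    (8,3)@(17, 7): e=[2,18,64] → #
    (9,3)@(19, 7): e=[10,6,68] → #
    (10,3)@(21, 7): e=[18,-6,72] → ·
    (3,4)@(7, 9): e=[6,54,24] → #
    (4,4)@(9, 9): e=[14,42,28] → #
    (5,4)@(11, 9): e=[22,30,32] → #
    (6,4)@(13, 9): e=[30,18,36] → #
    (7,4)@(15, 9): e=[38,6,40] → #
    (8,4)@(17, 9): e=[46,-6,44] → ·
    (9,4)@(19, 9): e=[54,-18,48] → ·
    (2,5)@(5, 11): e=[42,42,0] → #  [on edge]
    (6,5)@(13, 11): e=[74,-6,16] → ·
    (7,6)@(15, 13): e=[126,-42,0] → ·  [on edge]
  covered (11 px):
    · · · · · · · · · · · ·
    · · · · · · · · · · · ·
    · · · · · · · · · · · ·
    · · · · · · · · # # · ·
    · · · # # # # # · · · ·
    · · # # # # · · · · · ·
    · · · · · · · · · · · ·
T2:
  2·area = 12  (B↔C swapped to make it positive)
  edge (24, 14)→(6, 4): d=(-18,-10) top-left  bias=+0
  edge (6, 4)→(18, 10): d=(12,6) right/bottom  bias=-1
  edge (18, 10)→(24, 14): d=(6,4) right/bottom  bias=-1
    (7,4)@(15, 9): e=[0,6,6] → #  [on edge]
    (8,4)@(17, 9): e=[20,-6,-2] → ·
    (7,5)@(15, 11): e=[-36,30,18] → ·
    (9,5)@(19, 11): e=[4,6,2] → #
    (10,5)@(21, 11): e=[24,-6,-6] → ·
    (9,6)@(19, 13): e=[-32,30,14] → ·
  covered (2 px):
    · · · · · · · · · · · ·
    · · · · · · · · · · · ·
    · · · · · · · · · · · ·
    · · · · · · · · · · · ·
    · · · · · · · # · · · ·
    · · · · · · · · · # · ·
    · · · · · · · · · · · ·
T3:
  2·area = 84  (B↔C swapped to make it positive)
  edge (20, 2)→(22, 10): d=(2,8) right/bottom  bias=-1
  edge (22, 10)→(12, 12): d=(-10,2) right/bottom  bias=-1
  edge (12, 12)→(20, 2): d=(8,-10) top-left  bias=+0
    (9,2)@(19, 5): e=[14,56,14] → #
    (10,2)@(21, 5): e=[-2,52,34] → ·
    (8,3)@(17, 7): e=[34,40,10] → #
    (10,3)@(21, 7): e=[2,32,50] → #
    (11,3)@(23, 7): e=[-14,28,70] → ·
    (7,4)@(15, 9): e=[54,24,6] → #
    (11,4)@(23, 9): e=[-10,8,86] → ·
    (6,5)@(13, 11): e=[74,8,2] → #
    (8,5)@(17, 11): e=[42,0,42] → ·  [on edge]
    (9,5)@(19, 11): e=[26,-4,62] → ·
    (10,5)@(21, 11): e=[10,-8,82] → ·
    (3,6)@(7, 13): e=[126,0,-42] → ·  [on edge]
  covered (10 px):
    · · · · · · · · · · · ·
    · · · · · · · · · · · ·
    · · · · · · · · · # · ·
    · · · · · · · · # # # ·
    · · · · · · · # # # # ·
    · · · · · · # # · · · ·
    · · · · · · · · · · · ·
T4:
  2·area = 42
  edge (4, 12)→(18, 0): d=(14,-12) top-left  bias=+0
  edge (18, 0)→(11, 9): d=(-7,9) right/bottom  bias=-1
  edge (11, 9)→(4, 12): d=(-7,3) right/bottom  bias=-1
    (8,0)@(17, 1): e=[2,2,38] → #
    (9,0)@(19, 1): e=[26,-16,32] → ·
    (7,1)@(15, 3): e=[6,6,30] → #
    (8,1)@(17, 3): e=[30,-12,24] → ·
    (6,2)@(13, 5): e=[10,10,22] → #
    (7,2)@(15, 5): e=[34,-8,16] → ·
    (5,3)@(11, 7): e=[14,14,14] → #
    (6,3)@(13, 7): e=[38,-4,8] → ·
    (4,4)@(9, 9): e=[18,18,6] → #
    (5,4)@(11, 9): e=[42,0,0] → ·  [on edge]
    (4,5)@(9, 11): e=[46,4,-8] → ·
  covered (5 px):
    · · · · · · · · # · · ·
    · · · · · · · # · · · ·
    · · · · · · # · · · · ·
    · · · · · # · · · · · ·
    · · · · # · · · · · · ·
    · · · · · · · · · · · ·
    · · · · · · · · · · · ·

Answer: 37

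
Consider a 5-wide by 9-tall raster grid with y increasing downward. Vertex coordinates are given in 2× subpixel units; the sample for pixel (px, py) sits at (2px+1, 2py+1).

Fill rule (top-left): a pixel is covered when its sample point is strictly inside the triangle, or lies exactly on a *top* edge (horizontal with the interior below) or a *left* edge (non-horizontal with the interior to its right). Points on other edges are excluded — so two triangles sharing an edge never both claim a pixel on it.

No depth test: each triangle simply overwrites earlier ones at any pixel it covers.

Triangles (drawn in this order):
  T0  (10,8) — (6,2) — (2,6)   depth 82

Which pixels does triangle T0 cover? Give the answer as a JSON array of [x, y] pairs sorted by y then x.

T0:
  2·area = 40  (B↔C swapped to make it positive)
  edge (10, 8)→(2, 6): d=(-8,-2) top-left  bias=+0
  edge (2, 6)→(6, 2): d=(4,-4) top-left  bias=+0
  edge (6, 2)→(10, 8): d=(4,6) right/bottom  bias=-1
    (3,0)@(7, 1): e=[50,0,-10] → .  [on edge]
    (2,1)@(5, 3): e=[30,0,10] → X  [on edge]
    (3,1)@(7, 3): e=[34,8,-2] → .
    (1,2)@(3, 5): e=[10,0,30] → X  [on edge]
    (3,2)@(7, 5): e=[18,16,6] → X
    (4,2)@(9, 5): e=[22,24,-6] → .
    (0,3)@(1, 7): e=[-10,0,50] → .  [on edge]
    (1,3)@(3, 7): e=[-6,8,38] → .
    (2,3)@(5, 7): e=[-2,16,26] → .
    (3,3)@(7, 7): e=[2,24,14] → X
    (4,3)@(9, 7): e=[6,32,2] → X
    (3,4)@(7, 9): e=[-14,32,22] → .
  covered (6 px):
    . . . . .
    . . X . .
    . X X X .
    . . . X X
    . . . . .
    . . . . .
    . . . . .
    . . . . .
    . . . . .

Answer: [[2,1],[1,2],[2,2],[3,2],[3,3],[4,3]]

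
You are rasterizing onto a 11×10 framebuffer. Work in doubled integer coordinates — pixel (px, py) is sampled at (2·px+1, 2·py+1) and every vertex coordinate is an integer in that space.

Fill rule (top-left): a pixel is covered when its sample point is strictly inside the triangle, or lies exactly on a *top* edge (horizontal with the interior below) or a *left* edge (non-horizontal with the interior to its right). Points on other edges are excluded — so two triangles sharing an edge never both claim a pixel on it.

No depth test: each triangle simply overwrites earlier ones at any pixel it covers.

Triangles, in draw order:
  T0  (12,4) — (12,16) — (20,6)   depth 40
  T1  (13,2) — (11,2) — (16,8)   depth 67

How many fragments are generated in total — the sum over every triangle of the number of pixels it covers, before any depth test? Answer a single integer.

T0:
  2·area = 96  (B↔C swapped to make it positive)
  edge (12, 4)→(20, 6): d=(8,2) right/bottom  bias=-1
  edge (20, 6)→(12, 16): d=(-8,10) right/bottom  bias=-1
  edge (12, 16)→(12, 4): d=(0,-12) top-left  bias=+0
    (6,2)@(13, 5): e=[6,78,12] → #
    (7,2)@(15, 5): e=[2,58,36] → #
    (8,2)@(17, 5): e=[-2,38,60] → ·
    (6,3)@(13, 7): e=[22,62,12] → #
    (8,3)@(17, 7): e=[14,22,60] → #
    (9,3)@(19, 7): e=[10,2,84] → #
    (10,3)@(21, 7): e=[6,-18,108] → ·
    (6,4)@(13, 9): e=[38,46,12] → #
    (9,4)@(19, 9): e=[26,-14,84] → ·
    (6,5)@(13, 11): e=[54,30,12] → #
    (8,5)@(17, 11): e=[46,-10,60] → ·
    (6,6)@(13, 13): e=[70,14,12] → #
  covered (12 px):
    · · · · · · · · · · ·
    · · · · · · · · · · ·
    · · · · · · # # · · ·
    · · · · · · # # # # ·
    · · · · · · # # # · ·
    · · · · · · # # · · ·
    · · · · · · # · · · ·
    · · · · · · · · · · ·
    · · · · · · · · · · ·
    · · · · · · · · · · ·
T1:
  2·area = 12  (B↔C swapped to make it positive)
  edge (13, 2)→(16, 8): d=(3,6) right/bottom  bias=-1
  edge (16, 8)→(11, 2): d=(-5,-6) top-left  bias=+0
  edge (11, 2)→(13, 2): d=(2,0) top-left  bias=+0
    (6,1)@(13, 3): e=[3,7,2] → #
    (7,1)@(15, 3): e=[-9,19,2] → ·
    (6,2)@(13, 5): e=[9,-3,6] → ·
  covered (1 px):
    · · · · · · · · · · ·
    · · · · · · # · · · ·
    · · · · · · · · · · ·
    · · · · · · · · · · ·
    · · · · · · · · · · ·
    · · · · · · · · · · ·
    · · · · · · · · · · ·
    · · · · · · · · · · ·
    · · · · · · · · · · ·
    · · · · · · · · · · ·

Answer: 13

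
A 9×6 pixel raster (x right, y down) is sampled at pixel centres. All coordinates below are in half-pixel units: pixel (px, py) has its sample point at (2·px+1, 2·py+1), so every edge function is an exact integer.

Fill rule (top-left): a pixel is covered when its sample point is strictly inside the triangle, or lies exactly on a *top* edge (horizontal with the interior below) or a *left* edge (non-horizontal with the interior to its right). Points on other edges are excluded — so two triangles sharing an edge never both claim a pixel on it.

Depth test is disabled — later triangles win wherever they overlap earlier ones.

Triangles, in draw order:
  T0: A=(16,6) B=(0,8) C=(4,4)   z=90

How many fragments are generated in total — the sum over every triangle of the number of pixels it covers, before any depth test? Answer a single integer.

T0:
  2·area = 56
  edge (16, 6)→(0, 8): d=(-16,2) right/bottom  bias=-1
  edge (0, 8)→(4, 4): d=(4,-4) top-left  bias=+0
  edge (4, 4)→(16, 6): d=(12,2) right/bottom  bias=-1
    (3,0)@(7, 1): e=[98,0,-42] → ·  [on edge]
    (2,1)@(5, 3): e=[70,0,-14] → ·  [on edge]
    (1,2)@(3, 5): e=[42,0,14] → #  [on edge]
    (2,2)@(5, 5): e=[38,8,10] → #
    (3,2)@(7, 5): e=[34,16,6] → #
    (4,2)@(9, 5): e=[30,24,2] → #
    (5,2)@(11, 5): e=[26,32,-2] → ·
    (0,3)@(1, 7): e=[14,0,42] → #  [on edge]
    (4,3)@(9, 7): e=[-2,32,26] → ·
    (0,4)@(1, 9): e=[-18,8,66] → ·
    (1,4)@(3, 9): e=[-22,16,62] → ·
    (2,4)@(5, 9): e=[-26,24,58] → ·
  covered (8 px):
    · · · · · · · · ·
    · · · · · · · · ·
    · # # # # · · · ·
    # # # # · · · · ·
    · · · · · · · · ·
    · · · · · · · · ·

Result: 8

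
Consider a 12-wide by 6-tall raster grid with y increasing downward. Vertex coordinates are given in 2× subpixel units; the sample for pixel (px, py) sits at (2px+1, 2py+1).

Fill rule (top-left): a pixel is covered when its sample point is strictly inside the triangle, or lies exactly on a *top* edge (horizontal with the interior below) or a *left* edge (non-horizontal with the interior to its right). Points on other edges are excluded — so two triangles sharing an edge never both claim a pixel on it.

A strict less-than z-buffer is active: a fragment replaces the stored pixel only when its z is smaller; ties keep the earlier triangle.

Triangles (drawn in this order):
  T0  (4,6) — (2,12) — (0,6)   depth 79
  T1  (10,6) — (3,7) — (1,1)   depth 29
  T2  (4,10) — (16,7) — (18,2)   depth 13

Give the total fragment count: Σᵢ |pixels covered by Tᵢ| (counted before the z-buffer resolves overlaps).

T0:
  2·area = 24
  edge (4, 6)→(2, 12): d=(-2,6) right/bottom  bias=-1
  edge (2, 12)→(0, 6): d=(-2,-6) top-left  bias=+0
  edge (0, 6)→(4, 6): d=(4,0) top-left  bias=+0
    (2,1)@(5, 3): e=[0,36,-12] → ·  [on edge]
    (0,3)@(1, 7): e=[16,4,4] → #
    (1,3)@(3, 7): e=[4,16,4] → #
    (2,3)@(5, 7): e=[-8,28,4] → ·
    (0,4)@(1, 9): e=[12,0,12] → #  [on edge]
    (1,4)@(3, 9): e=[0,12,12] → ·  [on edge]
    (0,5)@(1, 11): e=[8,-4,20] → ·
  covered (3 px):
    · · · · · · · · · · · ·
    · · · · · · · · · · · ·
    · · · · · · · · · · · ·
    # # · · · · · · · · · ·
    # · · · · · · · · · · ·
    · · · · · · · · · · · ·
T1:
  2·area = 44
  edge (10, 6)→(3, 7): d=(-7,1) right/bottom  bias=-1
  edge (3, 7)→(1, 1): d=(-2,-6) top-left  bias=+0
  edge (1, 1)→(10, 6): d=(9,5) right/bottom  bias=-1
    (0,0)@(1, 1): e=[44,0,0] → ·  [on edge]
    (1,1)@(3, 3): e=[28,8,8] → #
    (2,1)@(5, 3): e=[26,20,-2] → ·
    (1,2)@(3, 5): e=[14,4,26] → #
    (2,2)@(5, 5): e=[12,16,16] → #
    (3,2)@(7, 5): e=[10,28,6] → #
    (4,2)@(9, 5): e=[8,40,-4] → ·
    (8,2)@(17, 5): e=[0,88,-44] → ·  [on edge]
    (1,3)@(3, 7): e=[0,0,44] → ·  [on edge]
    (2,3)@(5, 7): e=[-2,12,34] → ·
    (3,3)@(7, 7): e=[-4,24,24] → ·
    (9,5)@(19, 11): e=[-44,88,0] → ·  [on edge]
  covered (4 px):
    · · · · · · · · · · · ·
    · # · · · · · · · · · ·
    · # # # · · · · · · · ·
    · · · · · · · · · · · ·
    · · · · · · · · · · · ·
    · · · · · · · · · · · ·
T2:
  2·area = 54  (B↔C swapped to make it positive)
  edge (4, 10)→(18, 2): d=(14,-8) top-left  bias=+0
  edge (18, 2)→(16, 7): d=(-2,5) right/bottom  bias=-1
  edge (16, 7)→(4, 10): d=(-12,3) right/bottom  bias=-1
    (8,1)@(17, 3): e=[6,3,45] → #
    (9,1)@(19, 3): e=[22,-7,39] → ·
    (6,2)@(13, 5): e=[2,19,33] → #
    (7,2)@(15, 5): e=[18,9,27] → #
    (8,2)@(17, 5): e=[34,-1,21] → ·
    (5,3)@(11, 7): e=[14,25,15] → #
    (8,3)@(17, 7): e=[62,-5,-3] → ·
    (3,4)@(7, 9): e=[10,41,3] → #
    (4,4)@(9, 9): e=[26,31,-3] → ·
    (5,4)@(11, 9): e=[42,21,-9] → ·
    (6,4)@(13, 9): e=[58,11,-15] → ·
    (7,4)@(15, 9): e=[74,1,-21] → ·
  covered (7 px):
    · · · · · · · · · · · ·
    · · · · · · · · # · · ·
    · · · · · · # # · · · ·
    · · · · · # # # · · · ·
    · · · # · · · · · · · ·
    · · · · · · · · · · · ·

Final: 14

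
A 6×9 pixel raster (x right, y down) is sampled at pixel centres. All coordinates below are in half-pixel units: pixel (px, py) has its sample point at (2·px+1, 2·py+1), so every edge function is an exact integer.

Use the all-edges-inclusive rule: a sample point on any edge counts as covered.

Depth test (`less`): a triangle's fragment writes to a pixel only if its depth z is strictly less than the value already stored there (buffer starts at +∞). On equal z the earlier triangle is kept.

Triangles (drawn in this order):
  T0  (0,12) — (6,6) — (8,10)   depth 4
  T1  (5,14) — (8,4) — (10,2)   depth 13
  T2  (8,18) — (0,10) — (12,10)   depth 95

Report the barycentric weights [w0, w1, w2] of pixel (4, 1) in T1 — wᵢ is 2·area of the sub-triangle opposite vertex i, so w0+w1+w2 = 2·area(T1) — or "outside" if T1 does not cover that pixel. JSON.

T0:
  2·area = 36
  edge (0, 12)→(6, 6): d=(6,-6) inclusive
  edge (6, 6)→(8, 10): d=(2,4) inclusive
  edge (8, 10)→(0, 12): d=(-8,2) inclusive
    (5,0)@(11, 1): e=[0,-30,66] → .  [on edge]
    (4,1)@(9, 3): e=[0,-18,54] → .  [on edge]
    (3,2)@(7, 5): e=[0,-6,42] → .  [on edge]
    (2,3)@(5, 7): e=[0,6,30] → X  [on edge]
    (3,3)@(7, 7): e=[12,-2,26] → .
    (1,4)@(3, 9): e=[0,18,18] → X  [on edge]
    (3,4)@(7, 9): e=[24,2,10] → X
    (4,4)@(9, 9): e=[36,-6,6] → .
    (0,5)@(1, 11): e=[0,30,6] → X  [on edge]
    (2,5)@(5, 11): e=[24,14,-2] → .
    (3,5)@(7, 11): e=[36,6,-6] → .
    (0,6)@(1, 13): e=[12,34,-10] → .
  covered (6 px):
    . . . . . .
    . . . . . .
    . . . . . .
    . . X . . .
    . X X X . .
    X X . . . .
    . . . . . .
    . . . . . .
    . . . . . .
T1:
  2·area = 14
  edge (5, 14)→(8, 4): d=(3,-10) inclusive
  edge (8, 4)→(10, 2): d=(2,-2) inclusive
  edge (10, 2)→(5, 14): d=(-5,12) inclusive
    (5,0)@(11, 1): e=[21,0,-7] → .  [on edge]
    (4,1)@(9, 3): e=[7,0,7] → X  [on edge]
    (5,1)@(11, 3): e=[27,4,-17] → .
    (3,2)@(7, 5): e=[-7,0,21] → .  [on edge]
    (4,2)@(9, 5): e=[13,4,-3] → .
    (2,3)@(5, 7): e=[-21,0,35] → .  [on edge]
    (1,4)@(3, 9): e=[-35,0,49] → .  [on edge]
    (3,4)@(7, 9): e=[5,8,1] → X
    (4,4)@(9, 9): e=[25,12,-23] → .
    (0,5)@(1, 11): e=[-49,0,63] → .  [on edge]
    (3,5)@(7, 11): e=[11,12,-9] → .
  covered (2 px):
    . . . . . .
    . . . . X .
    . . . . . .
    . . . . . .
    . . . X . .
    . . . . . .
    . . . . . .
    . . . . . .
    . . . . . .
T2:
  2·area = 96
  edge (8, 18)→(0, 10): d=(-8,-8) inclusive
  edge (0, 10)→(12, 10): d=(12,0) inclusive
  edge (12, 10)→(8, 18): d=(-4,8) inclusive
    (0,5)@(1, 11): e=[0,12,84] → X  [on edge]
    (1,5)@(3, 11): e=[16,12,68] → X
    (2,5)@(5, 11): e=[32,12,52] → X
    (3,5)@(7, 11): e=[48,12,36] → X
    (4,5)@(9, 11): e=[64,12,20] → X
    (5,5)@(11, 11): e=[80,12,4] → X
    (0,6)@(1, 13): e=[-16,36,76] → .
    (1,6)@(3, 13): e=[0,36,60] → X  [on edge]
    (5,6)@(11, 13): e=[64,36,-4] → .
    (1,7)@(3, 15): e=[-16,60,52] → .
    (2,7)@(5, 15): e=[0,60,36] → X  [on edge]
    (5,7)@(11, 15): e=[48,60,-12] → .
    (3,8)@(7, 17): e=[0,84,12] → X  [on edge]
  covered (14 px):
    . . . . . .
    . . . . . .
    . . . . . .
    . . . . . .
    . . . . . .
    X X X X X X
    . X X X X .
    . . X X X .
    . . . X . .

Result: [0,7,7]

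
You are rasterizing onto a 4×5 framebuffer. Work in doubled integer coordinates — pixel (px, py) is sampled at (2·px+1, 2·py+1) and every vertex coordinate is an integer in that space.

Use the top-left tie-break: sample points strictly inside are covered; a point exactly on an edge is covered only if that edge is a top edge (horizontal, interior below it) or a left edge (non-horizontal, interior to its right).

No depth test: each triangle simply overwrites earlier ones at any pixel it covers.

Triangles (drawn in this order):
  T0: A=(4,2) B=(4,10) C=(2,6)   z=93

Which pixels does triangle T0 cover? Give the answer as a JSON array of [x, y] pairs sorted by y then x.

T0:
  2·area = 16
  edge (4, 2)→(4, 10): d=(0,8) right/bottom  bias=-1
  edge (4, 10)→(2, 6): d=(-2,-4) top-left  bias=+0
  edge (2, 6)→(4, 2): d=(2,-4) top-left  bias=+0
    (1,2)@(3, 5): e=[8,6,2] → █
    (2,2)@(5, 5): e=[-8,14,10] → ·
    (1,3)@(3, 7): e=[8,2,6] → █
    (2,3)@(5, 7): e=[-8,10,14] → ·
    (1,4)@(3, 9): e=[8,-2,10] → ·
  covered (2 px):
    · · · ·
    · · · ·
    · █ · ·
    · █ · ·
    · · · ·

Answer: [[1,2],[1,3]]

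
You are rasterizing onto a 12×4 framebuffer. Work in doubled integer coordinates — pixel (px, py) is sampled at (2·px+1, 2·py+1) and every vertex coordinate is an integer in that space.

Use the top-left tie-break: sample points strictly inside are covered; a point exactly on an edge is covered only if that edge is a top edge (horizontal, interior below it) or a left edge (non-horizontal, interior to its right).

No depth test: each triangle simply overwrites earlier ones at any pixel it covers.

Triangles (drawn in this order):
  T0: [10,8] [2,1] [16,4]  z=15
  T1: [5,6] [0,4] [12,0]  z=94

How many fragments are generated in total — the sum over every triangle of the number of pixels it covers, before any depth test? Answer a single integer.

T0:
  2·area = 74
  edge (10, 8)→(2, 1): d=(-8,-7) top-left  bias=+0
  edge (2, 1)→(16, 4): d=(14,3) right/bottom  bias=-1
  edge (16, 4)→(10, 8): d=(-6,4) right/bottom  bias=-1
    (2,1)@(5, 3): e=[5,19,50] → X
    (3,1)@(7, 3): e=[19,13,42] → X
    (4,1)@(9, 3): e=[33,7,34] → X
    (5,1)@(11, 3): e=[47,1,26] → X
    (6,1)@(13, 3): e=[61,-5,18] → .
    (2,2)@(5, 5): e=[-11,47,38] → .
    (3,2)@(7, 5): e=[3,41,30] → X
    (6,2)@(13, 5): e=[45,23,6] → X
    (7,2)@(15, 5): e=[59,17,-2] → .
    (3,3)@(7, 7): e=[-13,69,18] → .
    (4,3)@(9, 7): e=[1,63,10] → X
    (6,3)@(13, 7): e=[29,51,-6] → .
  covered (10 px):
    . . . . . . . . . . . .
    . . X X X X . . . . . .
    . . . X X X X . . . . .
    . . . . X X . . . . . .
T1:
  2·area = 44
  edge (5, 6)→(0, 4): d=(-5,-2) top-left  bias=+0
  edge (0, 4)→(12, 0): d=(12,-4) top-left  bias=+0
  edge (12, 0)→(5, 6): d=(-7,6) right/bottom  bias=-1
    (4,0)@(9, 1): e=[33,0,11] → X  [on edge]
    (5,0)@(11, 1): e=[37,8,-1] → .
    (1,1)@(3, 3): e=[11,0,33] → X  [on edge]
    (2,1)@(5, 3): e=[15,8,21] → X
    (3,1)@(7, 3): e=[19,16,9] → X
    (4,1)@(9, 3): e=[23,24,-3] → .
    (1,2)@(3, 5): e=[1,24,19] → X
    (3,2)@(7, 5): e=[9,40,-5] → .
    (1,3)@(3, 7): e=[-9,48,5] → .
    (2,3)@(5, 7): e=[-5,56,-7] → .
  covered (6 px):
    . . . . X . . . . . . .
    . X X X . . . . . . . .
    . X X . . . . . . . . .
    . . . . . . . . . . . .

Result: 16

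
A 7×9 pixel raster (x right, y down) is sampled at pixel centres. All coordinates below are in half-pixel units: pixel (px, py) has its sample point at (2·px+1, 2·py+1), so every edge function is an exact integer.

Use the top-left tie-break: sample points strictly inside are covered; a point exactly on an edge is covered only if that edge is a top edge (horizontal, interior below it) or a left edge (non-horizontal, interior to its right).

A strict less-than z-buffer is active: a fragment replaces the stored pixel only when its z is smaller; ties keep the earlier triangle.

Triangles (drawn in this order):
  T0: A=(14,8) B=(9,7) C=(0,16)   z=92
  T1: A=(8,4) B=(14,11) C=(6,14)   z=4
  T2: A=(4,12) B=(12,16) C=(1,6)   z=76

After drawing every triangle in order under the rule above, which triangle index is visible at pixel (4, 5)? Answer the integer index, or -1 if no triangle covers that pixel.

T0:
  2·area = 54  (B↔C swapped to make it positive)
  edge (14, 8)→(0, 16): d=(-14,8) right/bottom  bias=-1
  edge (0, 16)→(9, 7): d=(9,-9) top-left  bias=+0
  edge (9, 7)→(14, 8): d=(5,1) right/bottom  bias=-1
    (6,1)@(13, 3): e=[78,0,-24] → ·  [on edge]
    (5,2)@(11, 5): e=[66,0,-12] → ·  [on edge]
    (4,3)@(9, 7): e=[54,0,0] → ·  [on edge]
    (3,4)@(7, 9): e=[42,0,12] → #  [on edge]
    (4,4)@(9, 9): e=[26,18,10] → #
    (5,4)@(11, 9): e=[10,36,8] → #
    (6,4)@(13, 9): e=[-6,54,6] → ·
    (2,5)@(5, 11): e=[30,0,24] → #  [on edge]
    (4,5)@(9, 11): e=[-2,36,20] → ·
    (5,5)@(11, 11): e=[-18,54,18] → ·
    (1,6)@(3, 13): e=[18,0,36] → #  [on edge]
    (3,6)@(7, 13): e=[-14,36,32] → ·
    (0,7)@(1, 15): e=[6,0,48] → #  [on edge]
  covered (8 px):
    · · · · · · ·
    · · · · · · ·
    · · · · · · ·
    · · · · · · ·
    · · · # # # ·
    · · # # · · ·
    · # # · · · ·
    # · · · · · ·
    · · · · · · ·
T1:
  2·area = 74
  edge (8, 4)→(14, 11): d=(6,7) right/bottom  bias=-1
  edge (14, 11)→(6, 14): d=(-8,3) right/bottom  bias=-1
  edge (6, 14)→(8, 4): d=(2,-10) top-left  bias=+0
    (4,3)@(9, 7): e=[11,47,16] → #
    (5,3)@(11, 7): e=[-3,41,36] → ·
    (3,4)@(7, 9): e=[37,37,0] → #  [on edge]
    (5,4)@(11, 9): e=[9,25,40] → #
    (6,4)@(13, 9): e=[-5,19,60] → ·
    (3,5)@(7, 11): e=[49,21,4] → #
    (6,5)@(13, 11): e=[7,3,64] → #
    (3,6)@(7, 13): e=[61,5,8] → #
    (4,6)@(9, 13): e=[47,-1,28] → ·
    (5,6)@(11, 13): e=[33,-7,48] → ·
    (6,6)@(13, 13): e=[19,-13,68] → ·
    (3,7)@(7, 15): e=[73,-11,12] → ·
  covered (9 px):
    · · · · · · ·
    · · · · · · ·
    · · · · · · ·
    · · · · # · ·
    · · · # # # ·
    · · · # # # #
    · · · # · · ·
    · · · · · · ·
    · · · · · · ·
T2:
  2·area = 36  (B↔C swapped to make it positive)
  edge (4, 12)→(1, 6): d=(-3,-6) top-left  bias=+0
  edge (1, 6)→(12, 16): d=(11,10) right/bottom  bias=-1
  edge (12, 16)→(4, 12): d=(-8,-4) top-left  bias=+0
    (1,4)@(3, 9): e=[3,13,20] → #
    (2,4)@(5, 9): e=[15,-7,28] → ·
    (1,5)@(3, 11): e=[-3,35,4] → ·
    (2,5)@(5, 11): e=[9,15,12] → #
    (3,5)@(7, 11): e=[21,-5,20] → ·
    (2,6)@(5, 13): e=[3,37,-4] → ·
    (3,6)@(7, 13): e=[15,17,4] → #
    (4,6)@(9, 13): e=[27,-3,12] → ·
    (3,7)@(7, 15): e=[9,39,-12] → ·
  covered (3 px):
    · · · · · · ·
    · · · · · · ·
    · · · · · · ·
    · · · · · · ·
    · # · · · · ·
    · · # · · · ·
    · · · # · · ·
    · · · · · · ·
    · · · · · · ·

Z-buffer (winner per pixel, '.' = empty):
  . . . . . . .
  . . . . . . .
  . . . . . . .
  . . . . 1 . .
  . 2 . 1 1 1 .
  . . 2 1 1 1 1
  . 0 0 1 . . .
  0 . . . . . .
  . . . . . . .

Final: 1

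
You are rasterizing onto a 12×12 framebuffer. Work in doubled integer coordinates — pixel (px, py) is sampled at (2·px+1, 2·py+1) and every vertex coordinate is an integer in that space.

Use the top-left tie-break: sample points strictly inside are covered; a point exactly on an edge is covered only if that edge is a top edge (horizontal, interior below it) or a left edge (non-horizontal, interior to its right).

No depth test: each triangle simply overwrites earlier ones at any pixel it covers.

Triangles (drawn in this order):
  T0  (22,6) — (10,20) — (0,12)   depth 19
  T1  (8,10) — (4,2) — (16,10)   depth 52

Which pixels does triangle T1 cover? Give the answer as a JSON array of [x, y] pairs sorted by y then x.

T0:
  2·area = 236
  edge (22, 6)→(10, 20): d=(-12,14) right/bottom  bias=-1
  edge (10, 20)→(0, 12): d=(-10,-8) top-left  bias=+0
  edge (0, 12)→(22, 6): d=(22,-6) top-left  bias=+0
    (9,3)@(19, 7): e=[30,202,4] → X
    (10,3)@(21, 7): e=[2,218,16] → X
    (11,3)@(23, 7): e=[-26,234,28] → .
    (5,4)@(11, 9): e=[118,118,0] → X  [on edge]
    (6,4)@(13, 9): e=[90,134,12] → X
    (7,4)@(15, 9): e=[62,150,24] → X
    (8,4)@(17, 9): e=[34,166,36] → X
    (10,4)@(21, 9): e=[-22,198,60] → .
    (2,5)@(5, 11): e=[178,50,8] → X
    (3,5)@(7, 11): e=[150,66,20] → X
    (4,5)@(9, 11): e=[122,82,32] → X
    (9,5)@(19, 11): e=[-18,162,92] → .
  covered (30 px):
    . . . . . . . . . . . .
    . . . . . . . . . . . .
    . . . . . . . . . . . .
    . . . . . . . . . X X .
    . . . . . X X X X X . .
    . . X X X X X X X . . .
    . X X X X X X X . . . .
    . . X X X X X . . . . .
    . . . X X X . . . . . .
    . . . . X . . . . . . .
    . . . . . . . . . . . .
    . . . . . . . . . . . .
T1:
  2·area = 64
  edge (8, 10)→(4, 2): d=(-4,-8) top-left  bias=+0
  edge (4, 2)→(16, 10): d=(12,8) right/bottom  bias=-1
  edge (16, 10)→(8, 10): d=(-8,0) right/bottom  bias=-1
    (2,1)@(5, 3): e=[4,4,56] → X
    (3,1)@(7, 3): e=[20,-12,56] → .
    (2,2)@(5, 5): e=[-4,28,40] → .
    (3,2)@(7, 5): e=[12,12,40] → X
    (4,2)@(9, 5): e=[28,-4,40] → .
    (3,3)@(7, 7): e=[4,36,24] → X
    (4,3)@(9, 7): e=[20,20,24] → X
    (5,3)@(11, 7): e=[36,4,24] → X
    (6,3)@(13, 7): e=[52,-12,24] → .
    (3,4)@(7, 9): e=[-4,60,8] → .
    (4,4)@(9, 9): e=[12,44,8] → X
    (6,4)@(13, 9): e=[44,12,8] → X
  covered (8 px):
    . . . . . . . . . . . .
    . . X . . . . . . . . .
    . . . X . . . . . . . .
    . . . X X X . . . . . .
    . . . . X X X . . . . .
    . . . . . . . . . . . .
    . . . . . . . . . . . .
    . . . . . . . . . . . .
    . . . . . . . . . . . .
    . . . . . . . . . . . .
    . . . . . . . . . . . .
    . . . . . . . . . . . .

Answer: [[2,1],[3,2],[3,3],[4,3],[5,3],[4,4],[5,4],[6,4]]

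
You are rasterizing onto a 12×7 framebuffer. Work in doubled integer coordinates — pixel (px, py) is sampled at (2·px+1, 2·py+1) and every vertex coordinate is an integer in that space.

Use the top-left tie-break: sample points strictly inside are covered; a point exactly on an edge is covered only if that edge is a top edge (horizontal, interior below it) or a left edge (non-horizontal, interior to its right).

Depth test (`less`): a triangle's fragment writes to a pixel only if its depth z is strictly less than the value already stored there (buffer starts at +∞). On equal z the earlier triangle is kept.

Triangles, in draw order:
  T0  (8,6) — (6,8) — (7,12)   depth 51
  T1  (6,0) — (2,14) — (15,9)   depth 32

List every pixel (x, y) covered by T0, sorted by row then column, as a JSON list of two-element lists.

T0:
  2·area = 10  (B↔C swapped to make it positive)
  edge (8, 6)→(7, 12): d=(-1,6) right/bottom  bias=-1
  edge (7, 12)→(6, 8): d=(-1,-4) top-left  bias=+0
  edge (6, 8)→(8, 6): d=(2,-2) top-left  bias=+0
    (6,0)@(13, 1): e=[-25,35,0] → .  [on edge]
    (5,1)@(11, 3): e=[-15,25,0] → .  [on edge]
    (4,2)@(9, 5): e=[-5,15,0] → .  [on edge]
    (3,3)@(7, 7): e=[5,5,0] → X  [on edge]
    (4,3)@(9, 7): e=[-7,13,4] → .
    (2,4)@(5, 9): e=[15,-5,0] → .  [on edge]
    (3,4)@(7, 9): e=[3,3,4] → X
    (4,4)@(9, 9): e=[-9,11,8] → .
    (1,5)@(3, 11): e=[25,-15,0] → .  [on edge]
    (3,5)@(7, 11): e=[1,1,8] → X
    (4,5)@(9, 11): e=[-11,9,12] → .
    (0,6)@(1, 13): e=[35,-25,0] → .  [on edge]
  covered (3 px):
    . . . . . . . . . . . .
    . . . . . . . . . . . .
    . . . . . . . . . . . .
    . . . X . . . . . . . .
    . . . X . . . . . . . .
    . . . X . . . . . . . .
    . . . . . . . . . . . .
T1:
  2·area = 162  (B↔C swapped to make it positive)
  edge (6, 0)→(15, 9): d=(9,9) right/bottom  bias=-1
  edge (15, 9)→(2, 14): d=(-13,5) right/bottom  bias=-1
  edge (2, 14)→(6, 0): d=(4,-14) top-left  bias=+0
    (3,0)@(7, 1): e=[0,144,18] → .  [on edge]
    (3,1)@(7, 3): e=[18,118,26] → X
    (4,1)@(9, 3): e=[0,108,54] → .  [on edge]
    (2,2)@(5, 5): e=[54,102,6] → X
    (4,2)@(9, 5): e=[18,82,62] → X
    (5,2)@(11, 5): e=[0,72,90] → .  [on edge]
    (2,3)@(5, 7): e=[72,76,14] → X
    (5,3)@(11, 7): e=[18,46,98] → X
    (6,3)@(13, 7): e=[0,36,126] → .  [on edge]
    (2,4)@(5, 9): e=[90,50,22] → X
    (6,4)@(13, 9): e=[18,10,134] → X
    (7,4)@(15, 9): e=[0,0,162] → .  [on edge]
    (8,5)@(17, 11): e=[0,-36,198] → .  [on edge]
    (9,6)@(19, 13): e=[0,-72,234] → .  [on edge]
  covered (18 px):
    . . . . . . . . . . . .
    . . . X . . . . . . . .
    . . X X X . . . . . . .
    . . X X X X . . . . . .
    . . X X X X X . . . . .
    . X X X X . . . . . . .
    . X . . . . . . . . . .

Answer: [[3,3],[3,4],[3,5]]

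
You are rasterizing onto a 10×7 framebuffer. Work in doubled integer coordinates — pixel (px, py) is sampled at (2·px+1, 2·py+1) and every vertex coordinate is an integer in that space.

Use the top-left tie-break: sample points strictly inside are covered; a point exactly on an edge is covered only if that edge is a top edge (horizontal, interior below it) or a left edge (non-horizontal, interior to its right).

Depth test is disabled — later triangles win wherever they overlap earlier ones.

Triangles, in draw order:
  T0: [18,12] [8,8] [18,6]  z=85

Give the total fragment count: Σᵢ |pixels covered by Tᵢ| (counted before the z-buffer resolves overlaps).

T0:
  2·area = 60
  edge (18, 12)→(8, 8): d=(-10,-4) top-left  bias=+0
  edge (8, 8)→(18, 6): d=(10,-2) top-left  bias=+0
  edge (18, 6)→(18, 12): d=(0,6) right/bottom  bias=-1
    (6,3)@(13, 7): e=[30,0,30] → #  [on edge]
    (7,3)@(15, 7): e=[38,4,18] → #
    (8,3)@(17, 7): e=[46,8,6] → #
    (9,3)@(19, 7): e=[54,12,-6] → ·
    (1,4)@(3, 9): e=[-30,0,90] → ·  [on edge]
    (5,4)@(11, 9): e=[2,16,42] → #
    (9,4)@(19, 9): e=[34,32,-6] → ·
    (5,5)@(11, 11): e=[-18,36,42] → ·
    (6,5)@(13, 11): e=[-10,40,30] → ·
    (7,5)@(15, 11): e=[-2,44,18] → ·
    (8,5)@(17, 11): e=[6,48,6] → #
    (9,5)@(19, 11): e=[14,52,-6] → ·
  covered (8 px):
    · · · · · · · · · ·
    · · · · · · · · · ·
    · · · · · · · · · ·
    · · · · · · # # # ·
    · · · · · # # # # ·
    · · · · · · · · # ·
    · · · · · · · · · ·

Answer: 8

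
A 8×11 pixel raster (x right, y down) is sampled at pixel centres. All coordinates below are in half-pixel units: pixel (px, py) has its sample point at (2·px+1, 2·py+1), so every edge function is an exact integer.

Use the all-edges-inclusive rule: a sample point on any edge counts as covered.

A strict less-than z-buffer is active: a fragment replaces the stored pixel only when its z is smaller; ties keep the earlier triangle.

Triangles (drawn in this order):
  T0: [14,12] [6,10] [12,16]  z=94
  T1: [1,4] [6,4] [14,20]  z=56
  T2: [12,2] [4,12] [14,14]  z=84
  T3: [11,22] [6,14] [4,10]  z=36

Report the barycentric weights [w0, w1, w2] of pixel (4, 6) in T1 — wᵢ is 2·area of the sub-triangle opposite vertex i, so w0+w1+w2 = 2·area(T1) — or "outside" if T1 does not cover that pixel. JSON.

T0:
  2·area = 36  (B↔C swapped to make it positive)
  edge (14, 12)→(12, 16): d=(-2,4) inclusive
  edge (12, 16)→(6, 10): d=(-6,-6) inclusive
  edge (6, 10)→(14, 12): d=(8,2) inclusive
    (0,2)@(1, 5): e=[66,0,-30] → ·  [on edge]
    (1,3)@(3, 7): e=[54,0,-18] → ·  [on edge]
    (2,4)@(5, 9): e=[42,0,-6] → ·  [on edge]
    (3,5)@(7, 11): e=[30,0,6] → #  [on edge]
    (4,5)@(9, 11): e=[22,12,2] → #
    (5,5)@(11, 11): e=[14,24,-2] → ·
    (3,6)@(7, 13): e=[26,-12,22] → ·
    (4,6)@(9, 13): e=[18,0,18] → #  [on edge]
    (5,6)@(11, 13): e=[10,12,14] → #
    (6,6)@(13, 13): e=[2,24,10] → #
    (7,6)@(15, 13): e=[-6,36,6] → ·
    (4,7)@(9, 15): e=[14,-12,34] → ·
    (5,7)@(11, 15): e=[6,0,30] → #  [on edge]
    (6,8)@(13, 17): e=[-6,0,42] → ·  [on edge]
    (7,9)@(15, 19): e=[-18,0,54] → ·  [on edge]
  covered (6 px):
    · · · · · · · ·
    · · · · · · · ·
    · · · · · · · ·
    · · · · · · · ·
    · · · · · · · ·
    · · · # # · · ·
    · · · · # # # ·
    · · · · · # · ·
    · · · · · · · ·
    · · · · · · · ·
    · · · · · · · ·
T1:
  2·area = 80
  edge (1, 4)→(6, 4): d=(5,0) inclusive
  edge (6, 4)→(14, 20): d=(8,16) inclusive
  edge (14, 20)→(1, 4): d=(-13,-16) inclusive
    (1,2)@(3, 5): e=[5,56,19] → #
    (2,2)@(5, 5): e=[5,24,51] → #
    (3,2)@(7, 5): e=[5,-8,83] → ·
    (1,3)@(3, 7): e=[15,72,-7] → ·
    (2,3)@(5, 7): e=[15,40,25] → #
    (3,3)@(7, 7): e=[15,8,57] → #
    (4,3)@(9, 7): e=[15,-24,89] → ·
    (2,4)@(5, 9): e=[25,56,-1] → ·
    (3,4)@(7, 9): e=[25,24,31] → #
    (4,4)@(9, 9): e=[25,-8,63] → ·
    (3,5)@(7, 11): e=[35,40,5] → #
    (4,5)@(9, 11): e=[35,8,37] → #
  covered (9 px):
    · · · · · · · ·
    · · · · · · · ·
    · # # · · · · ·
    · · # # · · · ·
    · · · # · · · ·
    · · · # # · · ·
    · · · · # · · ·
    · · · · · # · ·
    · · · · · · · ·
    · · · · · · · ·
    · · · · · · · ·
T2:
  2·area = 116  (B↔C swapped to make it positive)
  edge (12, 2)→(14, 14): d=(2,12) inclusive
  edge (14, 14)→(4, 12): d=(-10,-2) inclusive
  edge (4, 12)→(12, 2): d=(8,-10) inclusive
    (5,2)@(11, 5): e=[18,84,14] → #
    (6,2)@(13, 5): e=[-6,88,34] → ·
    (4,3)@(9, 7): e=[46,60,10] → #
    (6,3)@(13, 7): e=[-2,68,50] → ·
    (3,4)@(7, 9): e=[74,36,6] → #
    (6,4)@(13, 9): e=[2,48,66] → #
    (7,4)@(15, 9): e=[-22,52,86] → ·
    (2,5)@(5, 11): e=[102,12,2] → #
    (7,5)@(15, 11): e=[-18,32,102] → ·
    (2,6)@(5, 13): e=[106,-8,18] → ·
    (3,6)@(7, 13): e=[82,-4,38] → ·
    (4,6)@(9, 13): e=[58,0,58] → #  [on edge]
  covered (15 px):
    · · · · · · · ·
    · · · · · · · ·
    · · · · · # · ·
    · · · · # # · ·
    · · · # # # # ·
    · · # # # # # ·
    · · · · # # # ·
    · · · · · · · ·
    · · · · · · · ·
    · · · · · · · ·
    · · · · · · · ·
T3:
  2·area = 4
  edge (11, 22)→(6, 14): d=(-5,-8) inclusive
  edge (6, 14)→(4, 10): d=(-2,-4) inclusive
  edge (4, 10)→(11, 22): d=(7,12) inclusive
  covered (0 px):
    · · · · · · · ·
    · · · · · · · ·
    · · · · · · · ·
    · · · · · · · ·
    · · · · · · · ·
    · · · · · · · ·
    · · · · · · · ·
    · · · · · · · ·
    · · · · · · · ·
    · · · · · · · ·
    · · · · · · · ·

Result: [24,11,45]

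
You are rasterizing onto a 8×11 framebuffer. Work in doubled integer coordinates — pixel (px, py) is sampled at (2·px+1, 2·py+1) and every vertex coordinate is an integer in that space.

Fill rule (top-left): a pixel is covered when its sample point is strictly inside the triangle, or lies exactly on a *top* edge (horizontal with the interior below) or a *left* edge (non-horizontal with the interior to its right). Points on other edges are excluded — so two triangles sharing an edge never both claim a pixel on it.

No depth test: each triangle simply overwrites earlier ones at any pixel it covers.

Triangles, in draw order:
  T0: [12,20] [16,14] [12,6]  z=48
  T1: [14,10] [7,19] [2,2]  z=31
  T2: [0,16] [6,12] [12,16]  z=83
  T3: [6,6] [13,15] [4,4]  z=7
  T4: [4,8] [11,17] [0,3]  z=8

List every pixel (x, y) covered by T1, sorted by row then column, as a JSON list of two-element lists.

T0:
  2·area = 56  (B↔C swapped to make it positive)
  edge (12, 20)→(12, 6): d=(0,-14) top-left  bias=+0
  edge (12, 6)→(16, 14): d=(4,8) right/bottom  bias=-1
  edge (16, 14)→(12, 20): d=(-4,6) right/bottom  bias=-1
    (6,4)@(13, 9): e=[14,4,38] → #
    (7,4)@(15, 9): e=[42,-12,26] → ·
    (6,5)@(13, 11): e=[14,12,30] → #
    (7,5)@(15, 11): e=[42,-4,18] → ·
    (6,6)@(13, 13): e=[14,20,22] → #
    (7,6)@(15, 13): e=[42,4,10] → #
    (6,7)@(13, 15): e=[14,28,14] → #
    (6,8)@(13, 17): e=[14,36,6] → #
    (7,8)@(15, 17): e=[42,20,-6] → ·
    (6,9)@(13, 19): e=[14,44,-2] → ·
  covered (7 px):
    · · · · · · · ·
    · · · · · · · ·
    · · · · · · · ·
    · · · · · · · ·
    · · · · · · # ·
    · · · · · · # ·
    · · · · · · # #
    · · · · · · # #
    · · · · · · # ·
    · · · · · · · ·
    · · · · · · · ·
T1:
  2·area = 164
  edge (14, 10)→(7, 19): d=(-7,9) right/bottom  bias=-1
  edge (7, 19)→(2, 2): d=(-5,-17) top-left  bias=+0
  edge (2, 2)→(14, 10): d=(12,8) right/bottom  bias=-1
    (1,1)@(3, 3): e=[148,12,4] → #
    (2,1)@(5, 3): e=[130,46,-12] → ·
    (1,2)@(3, 5): e=[134,2,28] → #
    (2,2)@(5, 5): e=[116,36,12] → #
    (3,2)@(7, 5): e=[98,70,-4] → ·
    (1,3)@(3, 7): e=[120,-8,52] → ·
    (2,3)@(5, 7): e=[102,26,36] → #
    (3,3)@(7, 7): e=[84,60,20] → #
    (4,3)@(9, 7): e=[66,94,4] → #
    (5,3)@(11, 7): e=[48,128,-12] → ·
    (2,4)@(5, 9): e=[88,16,60] → #
    (5,4)@(11, 9): e=[34,118,12] → #
    (3,9)@(7, 19): e=[0,0,164] → ·  [on edge]
  covered (21 px):
    · · · · · · · ·
    · # · · · · · ·
    · # # · · · · ·
    · · # # # · · ·
    · · # # # # · ·
    · · # # # # # ·
    · · · # # # · ·
    · · · # # · · ·
    · · · # · · · ·
    · · · · · · · ·
    · · · · · · · ·
T2:
  2·area = 48
  edge (0, 16)→(6, 12): d=(6,-4) top-left  bias=+0
  edge (6, 12)→(12, 16): d=(6,4) right/bottom  bias=-1
  edge (12, 16)→(0, 16): d=(-12,0) right/bottom  bias=-1
    (2,6)@(5, 13): e=[2,10,36] → #
    (3,6)@(7, 13): e=[10,2,36] → #
    (4,6)@(9, 13): e=[18,-6,36] → ·
    (1,7)@(3, 15): e=[6,30,12] → #
    (4,7)@(9, 15): e=[30,6,12] → #
    (5,7)@(11, 15): e=[38,-2,12] → ·
    (1,8)@(3, 17): e=[18,42,-12] → ·
    (2,8)@(5, 17): e=[26,34,-12] → ·
    (3,8)@(7, 17): e=[34,26,-12] → ·
    (4,8)@(9, 17): e=[42,18,-12] → ·
  covered (6 px):
    · · · · · · · ·
    · · · · · · · ·
    · · · · · · · ·
    · · · · · · · ·
    · · · · · · · ·
    · · · · · · · ·
    · · # # · · · ·
    · # # # # · · ·
    · · · · · · · ·
    · · · · · · · ·
    · · · · · · · ·
T3:
  2·area = 4
  edge (6, 6)→(13, 15): d=(7,9) right/bottom  bias=-1
  edge (13, 15)→(4, 4): d=(-9,-11) top-left  bias=+0
  edge (4, 4)→(6, 6): d=(2,2) right/bottom  bias=-1
    (0,0)@(1, 1): e=[10,-6,0] → ·  [on edge]
    (1,1)@(3, 3): e=[6,-2,0] → ·  [on edge]
    (2,2)@(5, 5): e=[2,2,0] → ·  [on edge]
    (3,3)@(7, 7): e=[-2,6,0] → ·  [on edge]
    (4,4)@(9, 9): e=[-6,10,0] → ·  [on edge]
    (5,5)@(11, 11): e=[-10,14,0] → ·  [on edge]
    (6,6)@(13, 13): e=[-14,18,0] → ·  [on edge]
    (6,7)@(13, 15): e=[0,0,4] → ·  [on edge]
    (7,7)@(15, 15): e=[-18,22,0] → ·  [on edge]
  covered (0 px):
    · · · · · · · ·
    · · · · · · · ·
    · · · · · · · ·
    · · · · · · · ·
    · · · · · · · ·
    · · · · · · · ·
    · · · · · · · ·
    · · · · · · · ·
    · · · · · · · ·
    · · · · · · · ·
    · · · · · · · ·
T4:
  2·area = 1
  edge (4, 8)→(11, 17): d=(7,9) right/bottom  bias=-1
  edge (11, 17)→(0, 3): d=(-11,-14) top-left  bias=+0
  edge (0, 3)→(4, 8): d=(4,5) right/bottom  bias=-1
    (5,8)@(11, 17): e=[0,0,1] → ·  [on edge]
  covered (0 px):
    · · · · · · · ·
    · · · · · · · ·
    · · · · · · · ·
    · · · · · · · ·
    · · · · · · · ·
    · · · · · · · ·
    · · · · · · · ·
    · · · · · · · ·
    · · · · · · · ·
    · · · · · · · ·
    · · · · · · · ·

Answer: [[1,1],[1,2],[2,2],[2,3],[3,3],[4,3],[2,4],[3,4],[4,4],[5,4],[2,5],[3,5],[4,5],[5,5],[6,5],[3,6],[4,6],[5,6],[3,7],[4,7],[3,8]]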